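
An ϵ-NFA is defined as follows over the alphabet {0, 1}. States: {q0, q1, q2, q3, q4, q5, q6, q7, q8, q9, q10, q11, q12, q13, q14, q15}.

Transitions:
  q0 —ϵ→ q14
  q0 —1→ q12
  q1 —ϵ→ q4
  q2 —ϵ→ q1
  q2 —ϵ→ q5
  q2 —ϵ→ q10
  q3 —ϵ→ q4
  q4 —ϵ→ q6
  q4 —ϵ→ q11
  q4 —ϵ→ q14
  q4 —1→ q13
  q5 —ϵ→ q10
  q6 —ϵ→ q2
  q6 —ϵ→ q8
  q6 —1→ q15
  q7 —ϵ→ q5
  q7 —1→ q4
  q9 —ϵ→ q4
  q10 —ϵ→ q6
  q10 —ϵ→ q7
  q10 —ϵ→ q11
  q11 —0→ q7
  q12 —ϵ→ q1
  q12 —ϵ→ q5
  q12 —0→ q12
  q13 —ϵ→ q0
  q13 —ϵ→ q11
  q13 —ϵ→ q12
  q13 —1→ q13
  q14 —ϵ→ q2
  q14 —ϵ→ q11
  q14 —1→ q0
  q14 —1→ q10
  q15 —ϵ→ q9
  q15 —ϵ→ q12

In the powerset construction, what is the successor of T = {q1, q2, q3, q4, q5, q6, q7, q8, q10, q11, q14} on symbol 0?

q11 on 0 → {q7}.
No 0-transition from q1, q2, q3, q4, q5, q6, q7, q8, q10, q14.
Union after reading 0: {q7}.
Now take the ϵ-closure:
From q7 via ϵ: add q5.
From q5 via ϵ: add q10.
From q10 via ϵ: add q6, q11.
From q6 via ϵ: add q2, q8.
From q2 via ϵ: add q1.
From q1 via ϵ: add q4.
From q4 via ϵ: add q14.
No new states can be added; the closed set is {q1, q2, q4, q5, q6, q7, q8, q10, q11, q14}.

{q1, q2, q4, q5, q6, q7, q8, q10, q11, q14}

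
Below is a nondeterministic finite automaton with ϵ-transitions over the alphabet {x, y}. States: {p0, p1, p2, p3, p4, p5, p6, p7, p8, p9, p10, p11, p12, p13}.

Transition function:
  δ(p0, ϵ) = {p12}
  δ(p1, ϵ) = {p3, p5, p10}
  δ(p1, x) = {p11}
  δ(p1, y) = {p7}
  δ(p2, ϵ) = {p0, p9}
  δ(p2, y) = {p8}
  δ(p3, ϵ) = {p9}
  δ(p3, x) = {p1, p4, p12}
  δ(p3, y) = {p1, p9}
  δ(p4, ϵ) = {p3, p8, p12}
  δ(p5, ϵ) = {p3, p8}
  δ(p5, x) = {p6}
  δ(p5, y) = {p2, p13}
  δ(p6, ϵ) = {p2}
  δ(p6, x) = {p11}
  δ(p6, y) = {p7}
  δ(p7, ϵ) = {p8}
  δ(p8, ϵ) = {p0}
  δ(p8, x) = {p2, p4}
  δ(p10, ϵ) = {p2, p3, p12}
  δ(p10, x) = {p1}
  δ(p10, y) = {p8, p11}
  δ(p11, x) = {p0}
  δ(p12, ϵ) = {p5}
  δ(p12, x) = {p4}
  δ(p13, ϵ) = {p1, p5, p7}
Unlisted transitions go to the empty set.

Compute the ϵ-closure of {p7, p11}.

Start with {p7, p11}.
From p7 via ϵ: add p8.
From p8 via ϵ: add p0.
From p0 via ϵ: add p12.
From p12 via ϵ: add p5.
From p5 via ϵ: add p3.
From p3 via ϵ: add p9.
No new states can be added; the closed set is {p0, p3, p5, p7, p8, p9, p11, p12}.

{p0, p3, p5, p7, p8, p9, p11, p12}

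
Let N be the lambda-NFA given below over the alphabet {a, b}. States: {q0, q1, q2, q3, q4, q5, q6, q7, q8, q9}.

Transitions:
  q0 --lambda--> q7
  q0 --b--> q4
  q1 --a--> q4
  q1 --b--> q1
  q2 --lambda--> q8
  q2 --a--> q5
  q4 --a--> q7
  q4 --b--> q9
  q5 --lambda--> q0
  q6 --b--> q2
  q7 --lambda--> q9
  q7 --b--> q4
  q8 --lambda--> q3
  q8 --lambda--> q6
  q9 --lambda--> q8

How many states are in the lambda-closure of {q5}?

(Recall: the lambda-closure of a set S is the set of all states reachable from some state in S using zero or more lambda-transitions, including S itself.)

7

Start with {q5}.
From q5 via lambda: add q0.
From q0 via lambda: add q7.
From q7 via lambda: add q9.
From q9 via lambda: add q8.
From q8 via lambda: add q3, q6.
lambda-closure = {q0, q3, q5, q6, q7, q8, q9}, which has 7 states.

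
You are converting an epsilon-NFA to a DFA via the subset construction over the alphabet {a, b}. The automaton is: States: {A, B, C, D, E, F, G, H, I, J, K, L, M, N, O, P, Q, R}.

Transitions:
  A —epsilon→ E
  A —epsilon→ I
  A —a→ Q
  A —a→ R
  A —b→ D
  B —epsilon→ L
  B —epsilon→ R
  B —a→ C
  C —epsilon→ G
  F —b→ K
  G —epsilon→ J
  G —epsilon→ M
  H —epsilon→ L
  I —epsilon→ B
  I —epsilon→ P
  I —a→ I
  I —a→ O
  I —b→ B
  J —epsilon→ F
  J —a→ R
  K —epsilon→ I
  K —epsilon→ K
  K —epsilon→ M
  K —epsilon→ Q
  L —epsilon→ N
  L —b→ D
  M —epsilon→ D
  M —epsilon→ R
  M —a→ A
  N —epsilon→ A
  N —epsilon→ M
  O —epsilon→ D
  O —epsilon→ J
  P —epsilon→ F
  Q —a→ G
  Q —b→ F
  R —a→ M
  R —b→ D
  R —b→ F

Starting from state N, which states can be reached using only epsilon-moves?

{A, B, D, E, F, I, L, M, N, P, R}

Start with {N}.
From N via epsilon: add A, M.
From A via epsilon: add E, I.
From M via epsilon: add D, R.
From I via epsilon: add B, P.
From B via epsilon: add L.
From P via epsilon: add F.
No new states can be added; the closed set is {A, B, D, E, F, I, L, M, N, P, R}.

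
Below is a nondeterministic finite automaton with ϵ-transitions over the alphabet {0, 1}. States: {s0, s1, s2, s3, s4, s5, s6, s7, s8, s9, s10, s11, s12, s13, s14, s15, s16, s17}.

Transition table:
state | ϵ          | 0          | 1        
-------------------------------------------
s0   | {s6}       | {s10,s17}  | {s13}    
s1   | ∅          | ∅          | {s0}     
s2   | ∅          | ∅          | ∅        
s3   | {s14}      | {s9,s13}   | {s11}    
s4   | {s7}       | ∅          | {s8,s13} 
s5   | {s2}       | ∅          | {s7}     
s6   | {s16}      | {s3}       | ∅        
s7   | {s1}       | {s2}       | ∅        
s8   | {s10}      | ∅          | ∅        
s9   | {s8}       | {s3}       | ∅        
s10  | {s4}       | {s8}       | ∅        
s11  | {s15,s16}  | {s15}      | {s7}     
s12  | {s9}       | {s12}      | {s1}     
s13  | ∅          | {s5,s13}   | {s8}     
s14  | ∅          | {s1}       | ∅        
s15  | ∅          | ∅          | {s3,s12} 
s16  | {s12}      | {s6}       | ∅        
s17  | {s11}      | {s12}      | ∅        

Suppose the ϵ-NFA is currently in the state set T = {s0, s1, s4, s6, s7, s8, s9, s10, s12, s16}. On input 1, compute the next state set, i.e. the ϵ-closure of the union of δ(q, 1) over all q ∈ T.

s0 on 1 → {s13}.
s1 on 1 → {s0}.
s4 on 1 → {s8, s13}.
s12 on 1 → {s1}.
No 1-transition from s6, s7, s8, s9, s10, s16.
Union after reading 1: {s0, s1, s8, s13}.
Now take the ϵ-closure:
From s0 via ϵ: add s6.
From s8 via ϵ: add s10.
From s6 via ϵ: add s16.
From s10 via ϵ: add s4.
From s4 via ϵ: add s7.
From s16 via ϵ: add s12.
From s12 via ϵ: add s9.
No new states can be added; the closed set is {s0, s1, s4, s6, s7, s8, s9, s10, s12, s13, s16}.

{s0, s1, s4, s6, s7, s8, s9, s10, s12, s13, s16}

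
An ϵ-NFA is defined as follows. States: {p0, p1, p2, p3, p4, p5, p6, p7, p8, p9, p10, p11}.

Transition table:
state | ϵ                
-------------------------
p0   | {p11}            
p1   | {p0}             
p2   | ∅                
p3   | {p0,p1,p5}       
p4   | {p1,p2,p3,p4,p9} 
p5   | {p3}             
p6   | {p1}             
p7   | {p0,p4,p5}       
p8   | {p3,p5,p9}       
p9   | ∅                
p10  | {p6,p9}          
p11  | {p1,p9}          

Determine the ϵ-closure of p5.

{p0, p1, p3, p5, p9, p11}

Start with {p5}.
From p5 via ϵ: add p3.
From p3 via ϵ: add p0, p1.
From p0 via ϵ: add p11.
From p11 via ϵ: add p9.
No new states can be added; the closed set is {p0, p1, p3, p5, p9, p11}.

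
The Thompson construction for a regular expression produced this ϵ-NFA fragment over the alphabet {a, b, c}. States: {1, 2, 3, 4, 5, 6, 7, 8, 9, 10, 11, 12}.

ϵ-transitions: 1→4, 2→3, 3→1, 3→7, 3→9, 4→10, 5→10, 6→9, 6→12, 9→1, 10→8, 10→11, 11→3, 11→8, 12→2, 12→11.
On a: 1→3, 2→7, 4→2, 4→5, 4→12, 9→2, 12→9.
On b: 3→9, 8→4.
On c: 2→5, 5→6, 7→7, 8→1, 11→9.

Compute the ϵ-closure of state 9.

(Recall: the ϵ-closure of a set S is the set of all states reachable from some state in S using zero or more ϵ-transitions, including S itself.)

{1, 3, 4, 7, 8, 9, 10, 11}

Start with {9}.
From 9 via ϵ: add 1.
From 1 via ϵ: add 4.
From 4 via ϵ: add 10.
From 10 via ϵ: add 8, 11.
From 11 via ϵ: add 3.
From 3 via ϵ: add 7.
No new states can be added; the closed set is {1, 3, 4, 7, 8, 9, 10, 11}.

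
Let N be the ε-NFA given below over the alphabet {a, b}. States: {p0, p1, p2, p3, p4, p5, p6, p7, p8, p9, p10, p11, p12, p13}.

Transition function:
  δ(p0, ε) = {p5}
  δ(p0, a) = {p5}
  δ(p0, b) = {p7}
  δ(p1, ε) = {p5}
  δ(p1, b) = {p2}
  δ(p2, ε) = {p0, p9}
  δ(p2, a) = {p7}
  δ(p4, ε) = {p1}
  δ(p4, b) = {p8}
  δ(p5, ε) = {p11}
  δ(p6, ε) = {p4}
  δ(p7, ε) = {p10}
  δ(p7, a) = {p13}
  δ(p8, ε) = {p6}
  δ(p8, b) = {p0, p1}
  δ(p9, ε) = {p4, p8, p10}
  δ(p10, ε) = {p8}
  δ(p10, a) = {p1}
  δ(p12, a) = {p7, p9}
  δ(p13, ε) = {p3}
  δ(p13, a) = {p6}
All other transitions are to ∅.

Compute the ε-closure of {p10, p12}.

{p1, p4, p5, p6, p8, p10, p11, p12}

Start with {p10, p12}.
From p10 via ε: add p8.
From p8 via ε: add p6.
From p6 via ε: add p4.
From p4 via ε: add p1.
From p1 via ε: add p5.
From p5 via ε: add p11.
No new states can be added; the closed set is {p1, p4, p5, p6, p8, p10, p11, p12}.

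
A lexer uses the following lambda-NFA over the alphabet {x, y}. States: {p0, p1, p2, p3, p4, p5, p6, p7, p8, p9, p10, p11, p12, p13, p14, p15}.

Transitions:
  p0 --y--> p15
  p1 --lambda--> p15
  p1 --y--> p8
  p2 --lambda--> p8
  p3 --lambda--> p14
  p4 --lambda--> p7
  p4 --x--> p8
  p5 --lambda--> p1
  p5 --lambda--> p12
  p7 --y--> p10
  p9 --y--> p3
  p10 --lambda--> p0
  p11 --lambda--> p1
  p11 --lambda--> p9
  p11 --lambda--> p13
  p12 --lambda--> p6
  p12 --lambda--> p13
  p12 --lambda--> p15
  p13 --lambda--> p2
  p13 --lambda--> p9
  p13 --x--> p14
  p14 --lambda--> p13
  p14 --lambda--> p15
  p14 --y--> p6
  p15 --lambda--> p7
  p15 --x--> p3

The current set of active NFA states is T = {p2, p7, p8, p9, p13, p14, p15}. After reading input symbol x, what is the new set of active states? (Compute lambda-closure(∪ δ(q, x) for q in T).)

{p2, p3, p7, p8, p9, p13, p14, p15}

p13 on x → {p14}.
p15 on x → {p3}.
No x-transition from p2, p7, p8, p9, p14.
Union after reading x: {p3, p14}.
Now take the lambda-closure:
From p14 via lambda: add p13, p15.
From p13 via lambda: add p2, p9.
From p15 via lambda: add p7.
From p2 via lambda: add p8.
No new states can be added; the closed set is {p2, p3, p7, p8, p9, p13, p14, p15}.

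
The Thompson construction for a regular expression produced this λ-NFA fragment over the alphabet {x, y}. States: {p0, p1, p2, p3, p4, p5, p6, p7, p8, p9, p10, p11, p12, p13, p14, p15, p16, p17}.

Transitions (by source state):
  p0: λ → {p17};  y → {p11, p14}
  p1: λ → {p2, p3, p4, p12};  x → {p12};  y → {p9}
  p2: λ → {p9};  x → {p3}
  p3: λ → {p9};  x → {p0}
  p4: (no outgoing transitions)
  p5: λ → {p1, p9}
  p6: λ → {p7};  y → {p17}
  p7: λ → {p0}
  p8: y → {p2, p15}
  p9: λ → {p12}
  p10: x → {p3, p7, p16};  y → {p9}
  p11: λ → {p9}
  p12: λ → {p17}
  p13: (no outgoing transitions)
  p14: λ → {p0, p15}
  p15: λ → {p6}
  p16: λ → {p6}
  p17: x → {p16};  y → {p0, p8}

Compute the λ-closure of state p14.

Start with {p14}.
From p14 via λ: add p0, p15.
From p0 via λ: add p17.
From p15 via λ: add p6.
From p6 via λ: add p7.
No new states can be added; the closed set is {p0, p6, p7, p14, p15, p17}.

{p0, p6, p7, p14, p15, p17}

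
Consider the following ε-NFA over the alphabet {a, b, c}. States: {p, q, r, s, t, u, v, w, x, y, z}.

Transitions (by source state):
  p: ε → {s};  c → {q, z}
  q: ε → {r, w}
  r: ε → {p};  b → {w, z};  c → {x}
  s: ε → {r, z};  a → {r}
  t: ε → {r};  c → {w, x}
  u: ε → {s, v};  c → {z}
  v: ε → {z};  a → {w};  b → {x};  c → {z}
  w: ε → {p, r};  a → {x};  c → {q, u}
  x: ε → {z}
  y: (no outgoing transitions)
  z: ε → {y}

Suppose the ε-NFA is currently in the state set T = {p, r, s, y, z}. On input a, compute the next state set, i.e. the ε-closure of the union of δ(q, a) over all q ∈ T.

s on a → {r}.
No a-transition from p, r, y, z.
Union after reading a: {r}.
Now take the ε-closure:
From r via ε: add p.
From p via ε: add s.
From s via ε: add z.
From z via ε: add y.
No new states can be added; the closed set is {p, r, s, y, z}.

{p, r, s, y, z}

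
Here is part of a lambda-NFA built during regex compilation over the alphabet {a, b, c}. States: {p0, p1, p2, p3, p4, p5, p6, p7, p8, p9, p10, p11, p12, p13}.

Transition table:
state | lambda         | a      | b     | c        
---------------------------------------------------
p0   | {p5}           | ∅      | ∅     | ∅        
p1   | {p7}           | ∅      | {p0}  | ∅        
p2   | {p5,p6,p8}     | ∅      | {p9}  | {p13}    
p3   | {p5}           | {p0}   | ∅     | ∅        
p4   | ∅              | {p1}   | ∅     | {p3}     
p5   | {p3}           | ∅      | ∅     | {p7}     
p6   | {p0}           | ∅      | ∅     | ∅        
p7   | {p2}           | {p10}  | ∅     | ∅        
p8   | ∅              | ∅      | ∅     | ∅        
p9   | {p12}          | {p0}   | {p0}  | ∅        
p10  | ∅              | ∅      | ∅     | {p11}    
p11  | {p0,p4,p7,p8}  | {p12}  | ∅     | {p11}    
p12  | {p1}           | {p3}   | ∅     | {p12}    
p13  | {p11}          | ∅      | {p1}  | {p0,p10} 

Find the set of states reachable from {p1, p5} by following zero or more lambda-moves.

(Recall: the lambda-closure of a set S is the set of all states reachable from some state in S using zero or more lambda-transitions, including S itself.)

{p0, p1, p2, p3, p5, p6, p7, p8}

Start with {p1, p5}.
From p1 via lambda: add p7.
From p5 via lambda: add p3.
From p7 via lambda: add p2.
From p2 via lambda: add p6, p8.
From p6 via lambda: add p0.
No new states can be added; the closed set is {p0, p1, p2, p3, p5, p6, p7, p8}.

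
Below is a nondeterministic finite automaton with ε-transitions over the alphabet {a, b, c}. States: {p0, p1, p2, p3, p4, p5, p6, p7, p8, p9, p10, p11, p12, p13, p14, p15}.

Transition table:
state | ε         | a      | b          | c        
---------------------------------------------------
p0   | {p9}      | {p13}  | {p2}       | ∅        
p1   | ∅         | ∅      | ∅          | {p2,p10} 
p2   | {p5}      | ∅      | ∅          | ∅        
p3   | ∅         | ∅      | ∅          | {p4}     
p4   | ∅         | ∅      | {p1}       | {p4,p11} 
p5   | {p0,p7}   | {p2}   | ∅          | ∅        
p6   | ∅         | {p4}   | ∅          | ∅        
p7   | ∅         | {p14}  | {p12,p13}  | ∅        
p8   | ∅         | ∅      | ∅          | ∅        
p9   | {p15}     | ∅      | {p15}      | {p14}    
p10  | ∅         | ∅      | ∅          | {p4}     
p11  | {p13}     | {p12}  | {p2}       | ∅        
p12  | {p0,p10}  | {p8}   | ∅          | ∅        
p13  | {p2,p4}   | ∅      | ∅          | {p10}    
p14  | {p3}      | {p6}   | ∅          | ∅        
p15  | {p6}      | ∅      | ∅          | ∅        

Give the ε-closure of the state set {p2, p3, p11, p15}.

{p0, p2, p3, p4, p5, p6, p7, p9, p11, p13, p15}

Start with {p2, p3, p11, p15}.
From p2 via ε: add p5.
From p11 via ε: add p13.
From p15 via ε: add p6.
From p5 via ε: add p0, p7.
From p13 via ε: add p4.
From p0 via ε: add p9.
No new states can be added; the closed set is {p0, p2, p3, p4, p5, p6, p7, p9, p11, p13, p15}.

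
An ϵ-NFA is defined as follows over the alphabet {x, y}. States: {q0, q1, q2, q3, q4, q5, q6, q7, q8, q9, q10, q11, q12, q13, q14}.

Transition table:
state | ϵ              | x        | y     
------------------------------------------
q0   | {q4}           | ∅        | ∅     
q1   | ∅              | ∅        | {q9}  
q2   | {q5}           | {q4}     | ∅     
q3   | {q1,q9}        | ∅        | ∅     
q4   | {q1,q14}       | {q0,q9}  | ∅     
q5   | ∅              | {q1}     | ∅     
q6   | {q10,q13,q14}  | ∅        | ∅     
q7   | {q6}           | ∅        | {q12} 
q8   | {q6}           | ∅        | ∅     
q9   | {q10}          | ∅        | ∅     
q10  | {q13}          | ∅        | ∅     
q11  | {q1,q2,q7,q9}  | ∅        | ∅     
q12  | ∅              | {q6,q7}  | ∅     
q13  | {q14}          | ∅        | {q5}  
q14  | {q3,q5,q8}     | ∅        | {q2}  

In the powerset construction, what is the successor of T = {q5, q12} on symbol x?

{q1, q3, q5, q6, q7, q8, q9, q10, q13, q14}

q5 on x → {q1}.
q12 on x → {q6, q7}.
Union after reading x: {q1, q6, q7}.
Now take the ϵ-closure:
From q6 via ϵ: add q10, q13, q14.
From q14 via ϵ: add q3, q5, q8.
From q3 via ϵ: add q9.
No new states can be added; the closed set is {q1, q3, q5, q6, q7, q8, q9, q10, q13, q14}.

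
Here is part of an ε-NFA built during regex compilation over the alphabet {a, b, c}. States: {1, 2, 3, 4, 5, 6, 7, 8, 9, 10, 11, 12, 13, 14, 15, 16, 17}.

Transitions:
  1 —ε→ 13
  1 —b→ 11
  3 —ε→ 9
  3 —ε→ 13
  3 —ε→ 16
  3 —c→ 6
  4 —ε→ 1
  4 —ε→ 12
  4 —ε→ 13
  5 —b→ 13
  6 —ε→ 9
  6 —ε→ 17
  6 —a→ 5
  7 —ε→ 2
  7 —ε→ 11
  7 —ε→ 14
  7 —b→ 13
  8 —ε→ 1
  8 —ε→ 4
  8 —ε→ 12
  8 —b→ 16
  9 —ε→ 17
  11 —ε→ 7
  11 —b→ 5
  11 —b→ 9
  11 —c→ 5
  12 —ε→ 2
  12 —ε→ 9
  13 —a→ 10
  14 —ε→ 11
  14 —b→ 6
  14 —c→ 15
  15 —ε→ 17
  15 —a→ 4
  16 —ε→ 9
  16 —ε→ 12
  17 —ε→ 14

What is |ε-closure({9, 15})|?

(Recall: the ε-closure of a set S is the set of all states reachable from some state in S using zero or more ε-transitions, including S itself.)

Start with {9, 15}.
From 9 via ε: add 17.
From 17 via ε: add 14.
From 14 via ε: add 11.
From 11 via ε: add 7.
From 7 via ε: add 2.
ε-closure = {2, 7, 9, 11, 14, 15, 17}, which has 7 states.

7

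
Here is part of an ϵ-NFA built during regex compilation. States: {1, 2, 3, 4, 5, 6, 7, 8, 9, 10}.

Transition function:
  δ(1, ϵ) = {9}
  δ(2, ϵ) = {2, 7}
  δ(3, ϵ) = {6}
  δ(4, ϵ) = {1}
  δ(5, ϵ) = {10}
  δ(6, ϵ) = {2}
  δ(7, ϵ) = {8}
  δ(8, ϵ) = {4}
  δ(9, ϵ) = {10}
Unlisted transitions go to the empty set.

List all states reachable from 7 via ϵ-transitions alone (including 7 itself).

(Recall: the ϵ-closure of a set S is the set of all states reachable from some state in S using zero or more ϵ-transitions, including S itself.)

Start with {7}.
From 7 via ϵ: add 8.
From 8 via ϵ: add 4.
From 4 via ϵ: add 1.
From 1 via ϵ: add 9.
From 9 via ϵ: add 10.
No new states can be added; the closed set is {1, 4, 7, 8, 9, 10}.

{1, 4, 7, 8, 9, 10}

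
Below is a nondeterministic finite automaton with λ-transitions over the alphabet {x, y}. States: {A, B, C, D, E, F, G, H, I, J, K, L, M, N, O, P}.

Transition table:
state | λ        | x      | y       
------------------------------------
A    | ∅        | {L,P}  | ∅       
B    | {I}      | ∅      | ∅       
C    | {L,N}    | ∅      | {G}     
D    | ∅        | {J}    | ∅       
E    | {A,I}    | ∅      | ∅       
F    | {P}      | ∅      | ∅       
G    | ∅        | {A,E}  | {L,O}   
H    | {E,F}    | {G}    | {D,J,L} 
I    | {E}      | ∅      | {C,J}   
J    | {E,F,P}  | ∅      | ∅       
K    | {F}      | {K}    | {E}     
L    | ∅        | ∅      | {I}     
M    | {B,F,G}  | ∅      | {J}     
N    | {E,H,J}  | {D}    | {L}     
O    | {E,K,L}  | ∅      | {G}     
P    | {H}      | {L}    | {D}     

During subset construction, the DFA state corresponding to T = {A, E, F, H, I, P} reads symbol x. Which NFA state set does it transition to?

{A, E, F, G, H, I, L, P}

A on x → {L, P}.
H on x → {G}.
P on x → {L}.
No x-transition from E, F, I.
Union after reading x: {G, L, P}.
Now take the λ-closure:
From P via λ: add H.
From H via λ: add E, F.
From E via λ: add A, I.
No new states can be added; the closed set is {A, E, F, G, H, I, L, P}.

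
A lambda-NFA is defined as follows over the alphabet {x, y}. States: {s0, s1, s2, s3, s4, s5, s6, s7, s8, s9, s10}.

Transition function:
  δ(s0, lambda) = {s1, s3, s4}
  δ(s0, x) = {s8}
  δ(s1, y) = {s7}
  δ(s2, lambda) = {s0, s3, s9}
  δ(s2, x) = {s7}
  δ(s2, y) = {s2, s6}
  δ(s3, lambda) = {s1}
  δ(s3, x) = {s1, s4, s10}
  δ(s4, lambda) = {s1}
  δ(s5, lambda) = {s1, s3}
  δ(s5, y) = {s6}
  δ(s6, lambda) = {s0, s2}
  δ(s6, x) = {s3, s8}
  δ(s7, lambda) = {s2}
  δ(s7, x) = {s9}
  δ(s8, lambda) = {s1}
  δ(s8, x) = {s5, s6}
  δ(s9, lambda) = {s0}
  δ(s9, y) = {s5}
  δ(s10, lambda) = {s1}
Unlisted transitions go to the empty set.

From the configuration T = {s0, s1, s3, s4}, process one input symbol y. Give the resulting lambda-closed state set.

{s0, s1, s2, s3, s4, s7, s9}

s1 on y → {s7}.
No y-transition from s0, s3, s4.
Union after reading y: {s7}.
Now take the lambda-closure:
From s7 via lambda: add s2.
From s2 via lambda: add s0, s3, s9.
From s0 via lambda: add s1, s4.
No new states can be added; the closed set is {s0, s1, s2, s3, s4, s7, s9}.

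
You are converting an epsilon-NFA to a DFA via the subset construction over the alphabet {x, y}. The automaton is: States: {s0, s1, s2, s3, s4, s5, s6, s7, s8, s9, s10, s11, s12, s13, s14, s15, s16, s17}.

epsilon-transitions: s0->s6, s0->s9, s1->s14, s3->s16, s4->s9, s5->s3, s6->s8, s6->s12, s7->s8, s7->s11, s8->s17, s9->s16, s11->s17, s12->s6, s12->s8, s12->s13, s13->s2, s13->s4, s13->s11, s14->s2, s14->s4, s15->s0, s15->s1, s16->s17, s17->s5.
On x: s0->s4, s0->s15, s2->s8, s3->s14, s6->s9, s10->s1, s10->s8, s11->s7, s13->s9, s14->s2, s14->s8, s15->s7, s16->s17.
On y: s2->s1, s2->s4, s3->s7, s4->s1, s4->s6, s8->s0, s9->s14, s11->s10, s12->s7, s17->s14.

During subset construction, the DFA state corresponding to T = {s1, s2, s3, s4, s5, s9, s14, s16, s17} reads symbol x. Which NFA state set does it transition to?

{s2, s3, s4, s5, s8, s9, s14, s16, s17}

s2 on x → {s8}.
s3 on x → {s14}.
s14 on x → {s2, s8}.
s16 on x → {s17}.
No x-transition from s1, s4, s5, s9, s17.
Union after reading x: {s2, s8, s14, s17}.
Now take the epsilon-closure:
From s14 via epsilon: add s4.
From s17 via epsilon: add s5.
From s4 via epsilon: add s9.
From s5 via epsilon: add s3.
From s3 via epsilon: add s16.
No new states can be added; the closed set is {s2, s3, s4, s5, s8, s9, s14, s16, s17}.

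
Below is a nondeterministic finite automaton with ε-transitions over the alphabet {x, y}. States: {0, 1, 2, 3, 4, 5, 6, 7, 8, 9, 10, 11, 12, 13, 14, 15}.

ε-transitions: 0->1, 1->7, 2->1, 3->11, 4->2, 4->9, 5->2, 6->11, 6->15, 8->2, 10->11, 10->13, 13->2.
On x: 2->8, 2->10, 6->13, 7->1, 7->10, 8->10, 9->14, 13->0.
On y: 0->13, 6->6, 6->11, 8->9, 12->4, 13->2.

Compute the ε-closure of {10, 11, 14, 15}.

{1, 2, 7, 10, 11, 13, 14, 15}

Start with {10, 11, 14, 15}.
From 10 via ε: add 13.
From 13 via ε: add 2.
From 2 via ε: add 1.
From 1 via ε: add 7.
No new states can be added; the closed set is {1, 2, 7, 10, 11, 13, 14, 15}.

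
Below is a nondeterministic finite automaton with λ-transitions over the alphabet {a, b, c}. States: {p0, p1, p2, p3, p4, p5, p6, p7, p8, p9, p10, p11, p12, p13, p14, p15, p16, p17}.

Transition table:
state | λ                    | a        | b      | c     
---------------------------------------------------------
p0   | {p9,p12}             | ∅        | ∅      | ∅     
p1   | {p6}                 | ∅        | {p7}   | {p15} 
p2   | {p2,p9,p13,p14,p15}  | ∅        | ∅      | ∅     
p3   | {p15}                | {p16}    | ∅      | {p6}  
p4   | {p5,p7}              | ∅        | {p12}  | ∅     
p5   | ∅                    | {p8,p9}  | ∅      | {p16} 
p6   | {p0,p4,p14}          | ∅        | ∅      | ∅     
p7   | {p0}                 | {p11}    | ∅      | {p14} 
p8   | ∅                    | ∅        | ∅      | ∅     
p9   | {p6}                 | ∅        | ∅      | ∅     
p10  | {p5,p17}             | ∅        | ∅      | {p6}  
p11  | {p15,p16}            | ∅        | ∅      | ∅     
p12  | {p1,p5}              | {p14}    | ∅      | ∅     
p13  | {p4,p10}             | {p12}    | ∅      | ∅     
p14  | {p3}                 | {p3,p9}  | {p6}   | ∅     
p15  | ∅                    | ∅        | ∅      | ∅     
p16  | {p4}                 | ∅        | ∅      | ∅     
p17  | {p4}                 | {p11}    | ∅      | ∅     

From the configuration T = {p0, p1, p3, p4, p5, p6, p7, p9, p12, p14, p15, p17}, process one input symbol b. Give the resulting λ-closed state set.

p1 on b → {p7}.
p4 on b → {p12}.
p14 on b → {p6}.
No b-transition from p0, p3, p5, p6, p7, p9, p12, p15, p17.
Union after reading b: {p6, p7, p12}.
Now take the λ-closure:
From p6 via λ: add p0, p4, p14.
From p12 via λ: add p1, p5.
From p0 via λ: add p9.
From p14 via λ: add p3.
From p3 via λ: add p15.
No new states can be added; the closed set is {p0, p1, p3, p4, p5, p6, p7, p9, p12, p14, p15}.

{p0, p1, p3, p4, p5, p6, p7, p9, p12, p14, p15}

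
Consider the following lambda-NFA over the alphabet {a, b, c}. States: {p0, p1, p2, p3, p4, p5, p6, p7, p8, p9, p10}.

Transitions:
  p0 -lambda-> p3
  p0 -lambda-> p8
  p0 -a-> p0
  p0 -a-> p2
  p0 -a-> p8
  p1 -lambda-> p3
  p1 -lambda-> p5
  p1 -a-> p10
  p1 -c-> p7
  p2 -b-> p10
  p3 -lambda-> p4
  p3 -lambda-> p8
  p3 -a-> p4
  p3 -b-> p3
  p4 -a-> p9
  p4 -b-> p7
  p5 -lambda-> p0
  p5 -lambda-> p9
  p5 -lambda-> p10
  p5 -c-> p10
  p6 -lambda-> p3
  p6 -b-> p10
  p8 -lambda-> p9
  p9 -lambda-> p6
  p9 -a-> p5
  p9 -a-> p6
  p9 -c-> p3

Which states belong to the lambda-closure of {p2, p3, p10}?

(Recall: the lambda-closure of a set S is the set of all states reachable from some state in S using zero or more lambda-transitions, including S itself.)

Start with {p2, p3, p10}.
From p3 via lambda: add p4, p8.
From p8 via lambda: add p9.
From p9 via lambda: add p6.
No new states can be added; the closed set is {p2, p3, p4, p6, p8, p9, p10}.

{p2, p3, p4, p6, p8, p9, p10}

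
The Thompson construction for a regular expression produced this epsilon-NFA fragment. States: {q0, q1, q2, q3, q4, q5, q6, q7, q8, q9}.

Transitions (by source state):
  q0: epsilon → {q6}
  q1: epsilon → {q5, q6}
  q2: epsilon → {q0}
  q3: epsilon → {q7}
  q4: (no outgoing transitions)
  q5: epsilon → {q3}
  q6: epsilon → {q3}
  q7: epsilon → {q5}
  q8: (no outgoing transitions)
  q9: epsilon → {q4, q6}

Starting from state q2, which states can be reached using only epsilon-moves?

Start with {q2}.
From q2 via epsilon: add q0.
From q0 via epsilon: add q6.
From q6 via epsilon: add q3.
From q3 via epsilon: add q7.
From q7 via epsilon: add q5.
No new states can be added; the closed set is {q0, q2, q3, q5, q6, q7}.

{q0, q2, q3, q5, q6, q7}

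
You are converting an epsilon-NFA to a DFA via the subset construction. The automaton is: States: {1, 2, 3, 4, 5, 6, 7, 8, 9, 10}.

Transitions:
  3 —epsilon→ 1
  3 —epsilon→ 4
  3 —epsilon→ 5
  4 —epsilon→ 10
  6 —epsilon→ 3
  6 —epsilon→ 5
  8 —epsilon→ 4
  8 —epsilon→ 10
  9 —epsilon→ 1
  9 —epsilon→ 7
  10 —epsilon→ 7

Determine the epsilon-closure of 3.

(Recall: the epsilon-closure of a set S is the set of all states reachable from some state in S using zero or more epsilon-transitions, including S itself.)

{1, 3, 4, 5, 7, 10}

Start with {3}.
From 3 via epsilon: add 1, 4, 5.
From 4 via epsilon: add 10.
From 10 via epsilon: add 7.
No new states can be added; the closed set is {1, 3, 4, 5, 7, 10}.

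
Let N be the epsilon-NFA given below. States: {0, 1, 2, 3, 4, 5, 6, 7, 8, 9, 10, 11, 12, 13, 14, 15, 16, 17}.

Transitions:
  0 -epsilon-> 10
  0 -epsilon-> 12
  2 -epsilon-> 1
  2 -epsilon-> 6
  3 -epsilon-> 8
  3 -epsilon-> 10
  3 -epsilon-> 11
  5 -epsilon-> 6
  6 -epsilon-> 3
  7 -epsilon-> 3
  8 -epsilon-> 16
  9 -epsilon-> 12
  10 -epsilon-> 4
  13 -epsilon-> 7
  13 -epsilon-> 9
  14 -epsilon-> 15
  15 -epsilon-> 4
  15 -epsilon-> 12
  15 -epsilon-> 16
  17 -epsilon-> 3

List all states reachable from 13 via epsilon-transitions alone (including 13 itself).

{3, 4, 7, 8, 9, 10, 11, 12, 13, 16}

Start with {13}.
From 13 via epsilon: add 7, 9.
From 7 via epsilon: add 3.
From 9 via epsilon: add 12.
From 3 via epsilon: add 8, 10, 11.
From 8 via epsilon: add 16.
From 10 via epsilon: add 4.
No new states can be added; the closed set is {3, 4, 7, 8, 9, 10, 11, 12, 13, 16}.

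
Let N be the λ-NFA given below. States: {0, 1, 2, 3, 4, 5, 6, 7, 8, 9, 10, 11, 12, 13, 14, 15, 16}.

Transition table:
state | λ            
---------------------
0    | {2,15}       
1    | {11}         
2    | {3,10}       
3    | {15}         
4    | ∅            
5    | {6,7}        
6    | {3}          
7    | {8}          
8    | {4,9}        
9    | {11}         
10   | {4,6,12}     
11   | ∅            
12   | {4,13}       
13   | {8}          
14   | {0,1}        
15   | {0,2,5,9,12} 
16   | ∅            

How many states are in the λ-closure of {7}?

5

Start with {7}.
From 7 via λ: add 8.
From 8 via λ: add 4, 9.
From 9 via λ: add 11.
λ-closure = {4, 7, 8, 9, 11}, which has 5 states.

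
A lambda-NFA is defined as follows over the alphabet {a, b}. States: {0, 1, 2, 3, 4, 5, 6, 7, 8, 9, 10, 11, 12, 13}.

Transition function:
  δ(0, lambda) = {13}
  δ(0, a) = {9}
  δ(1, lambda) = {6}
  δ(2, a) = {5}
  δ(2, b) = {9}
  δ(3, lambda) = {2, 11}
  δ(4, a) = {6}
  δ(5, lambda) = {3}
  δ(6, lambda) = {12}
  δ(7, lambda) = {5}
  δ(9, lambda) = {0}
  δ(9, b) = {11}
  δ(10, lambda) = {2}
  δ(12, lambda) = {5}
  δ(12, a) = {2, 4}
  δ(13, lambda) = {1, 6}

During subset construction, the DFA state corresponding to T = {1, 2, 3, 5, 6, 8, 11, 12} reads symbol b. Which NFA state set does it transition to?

2 on b → {9}.
No b-transition from 1, 3, 5, 6, 8, 11, 12.
Union after reading b: {9}.
Now take the lambda-closure:
From 9 via lambda: add 0.
From 0 via lambda: add 13.
From 13 via lambda: add 1, 6.
From 6 via lambda: add 12.
From 12 via lambda: add 5.
From 5 via lambda: add 3.
From 3 via lambda: add 2, 11.
No new states can be added; the closed set is {0, 1, 2, 3, 5, 6, 9, 11, 12, 13}.

{0, 1, 2, 3, 5, 6, 9, 11, 12, 13}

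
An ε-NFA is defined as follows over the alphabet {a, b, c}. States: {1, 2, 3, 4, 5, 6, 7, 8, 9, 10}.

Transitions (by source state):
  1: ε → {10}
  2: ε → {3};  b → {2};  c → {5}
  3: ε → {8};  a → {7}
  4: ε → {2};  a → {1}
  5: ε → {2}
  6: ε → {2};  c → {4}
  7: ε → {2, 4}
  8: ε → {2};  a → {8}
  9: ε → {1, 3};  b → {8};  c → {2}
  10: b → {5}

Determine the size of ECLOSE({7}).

Start with {7}.
From 7 via ε: add 2, 4.
From 2 via ε: add 3.
From 3 via ε: add 8.
ε-closure = {2, 3, 4, 7, 8}, which has 5 states.

5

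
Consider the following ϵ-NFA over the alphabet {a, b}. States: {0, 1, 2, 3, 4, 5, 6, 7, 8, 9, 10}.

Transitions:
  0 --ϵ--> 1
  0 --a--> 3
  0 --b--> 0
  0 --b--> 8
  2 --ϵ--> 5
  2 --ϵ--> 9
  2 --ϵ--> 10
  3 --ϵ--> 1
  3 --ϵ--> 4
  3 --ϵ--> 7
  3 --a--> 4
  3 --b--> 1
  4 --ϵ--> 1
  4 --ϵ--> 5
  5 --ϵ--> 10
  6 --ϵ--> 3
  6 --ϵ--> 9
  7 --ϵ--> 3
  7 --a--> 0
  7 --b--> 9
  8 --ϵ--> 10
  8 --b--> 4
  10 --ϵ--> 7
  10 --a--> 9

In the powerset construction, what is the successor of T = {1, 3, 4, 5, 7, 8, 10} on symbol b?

3 on b → {1}.
7 on b → {9}.
8 on b → {4}.
No b-transition from 1, 4, 5, 10.
Union after reading b: {1, 4, 9}.
Now take the ϵ-closure:
From 4 via ϵ: add 5.
From 5 via ϵ: add 10.
From 10 via ϵ: add 7.
From 7 via ϵ: add 3.
No new states can be added; the closed set is {1, 3, 4, 5, 7, 9, 10}.

{1, 3, 4, 5, 7, 9, 10}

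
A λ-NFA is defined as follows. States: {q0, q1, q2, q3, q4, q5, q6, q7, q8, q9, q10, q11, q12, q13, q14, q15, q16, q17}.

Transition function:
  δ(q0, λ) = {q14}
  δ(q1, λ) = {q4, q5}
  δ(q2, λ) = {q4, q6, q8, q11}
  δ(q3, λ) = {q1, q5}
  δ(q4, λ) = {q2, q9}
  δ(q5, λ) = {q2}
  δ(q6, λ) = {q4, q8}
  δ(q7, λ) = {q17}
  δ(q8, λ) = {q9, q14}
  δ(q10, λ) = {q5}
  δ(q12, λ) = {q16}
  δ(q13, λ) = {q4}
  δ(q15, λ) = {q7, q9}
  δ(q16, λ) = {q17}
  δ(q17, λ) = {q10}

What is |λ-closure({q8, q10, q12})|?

12

Start with {q8, q10, q12}.
From q8 via λ: add q9, q14.
From q10 via λ: add q5.
From q12 via λ: add q16.
From q5 via λ: add q2.
From q16 via λ: add q17.
From q2 via λ: add q4, q6, q11.
λ-closure = {q2, q4, q5, q6, q8, q9, q10, q11, q12, q14, q16, q17}, which has 12 states.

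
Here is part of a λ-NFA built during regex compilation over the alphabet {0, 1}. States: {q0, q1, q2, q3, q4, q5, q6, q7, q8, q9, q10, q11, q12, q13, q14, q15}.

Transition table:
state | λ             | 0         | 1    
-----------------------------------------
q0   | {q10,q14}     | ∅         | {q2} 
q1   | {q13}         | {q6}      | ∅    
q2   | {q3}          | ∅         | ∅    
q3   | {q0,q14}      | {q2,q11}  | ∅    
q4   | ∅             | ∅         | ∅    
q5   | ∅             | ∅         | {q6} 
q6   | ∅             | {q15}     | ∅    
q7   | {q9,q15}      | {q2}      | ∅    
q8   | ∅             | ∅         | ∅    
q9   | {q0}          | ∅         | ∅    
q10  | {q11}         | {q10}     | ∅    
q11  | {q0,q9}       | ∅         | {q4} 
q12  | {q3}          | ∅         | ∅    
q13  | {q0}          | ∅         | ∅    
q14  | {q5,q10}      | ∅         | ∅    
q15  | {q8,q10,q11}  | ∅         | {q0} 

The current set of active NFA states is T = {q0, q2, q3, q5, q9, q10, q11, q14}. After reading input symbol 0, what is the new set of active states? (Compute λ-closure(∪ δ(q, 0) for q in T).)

q3 on 0 → {q2, q11}.
q10 on 0 → {q10}.
No 0-transition from q0, q2, q5, q9, q11, q14.
Union after reading 0: {q2, q10, q11}.
Now take the λ-closure:
From q2 via λ: add q3.
From q11 via λ: add q0, q9.
From q0 via λ: add q14.
From q14 via λ: add q5.
No new states can be added; the closed set is {q0, q2, q3, q5, q9, q10, q11, q14}.

{q0, q2, q3, q5, q9, q10, q11, q14}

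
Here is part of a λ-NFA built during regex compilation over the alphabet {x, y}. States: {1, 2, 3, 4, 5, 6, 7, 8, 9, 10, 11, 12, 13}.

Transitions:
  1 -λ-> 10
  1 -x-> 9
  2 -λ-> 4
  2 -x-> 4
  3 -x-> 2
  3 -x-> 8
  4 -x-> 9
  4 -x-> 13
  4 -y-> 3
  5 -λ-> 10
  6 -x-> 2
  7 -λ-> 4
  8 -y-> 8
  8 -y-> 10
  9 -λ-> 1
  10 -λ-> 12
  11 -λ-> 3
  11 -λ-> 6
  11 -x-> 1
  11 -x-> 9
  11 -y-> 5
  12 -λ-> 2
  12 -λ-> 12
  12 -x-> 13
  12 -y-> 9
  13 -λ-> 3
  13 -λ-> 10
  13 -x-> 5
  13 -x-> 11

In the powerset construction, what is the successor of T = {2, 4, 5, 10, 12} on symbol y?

4 on y → {3}.
12 on y → {9}.
No y-transition from 2, 5, 10.
Union after reading y: {3, 9}.
Now take the λ-closure:
From 9 via λ: add 1.
From 1 via λ: add 10.
From 10 via λ: add 12.
From 12 via λ: add 2.
From 2 via λ: add 4.
No new states can be added; the closed set is {1, 2, 3, 4, 9, 10, 12}.

{1, 2, 3, 4, 9, 10, 12}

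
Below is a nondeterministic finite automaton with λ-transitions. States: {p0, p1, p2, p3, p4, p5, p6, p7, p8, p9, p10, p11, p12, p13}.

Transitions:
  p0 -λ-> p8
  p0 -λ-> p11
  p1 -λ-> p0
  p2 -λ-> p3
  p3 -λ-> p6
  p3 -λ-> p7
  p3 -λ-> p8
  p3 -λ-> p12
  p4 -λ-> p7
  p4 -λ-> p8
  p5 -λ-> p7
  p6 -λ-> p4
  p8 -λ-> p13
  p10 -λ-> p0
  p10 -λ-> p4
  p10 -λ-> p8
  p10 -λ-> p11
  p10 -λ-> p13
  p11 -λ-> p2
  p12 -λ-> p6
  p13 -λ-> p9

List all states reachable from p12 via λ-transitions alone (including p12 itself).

{p4, p6, p7, p8, p9, p12, p13}

Start with {p12}.
From p12 via λ: add p6.
From p6 via λ: add p4.
From p4 via λ: add p7, p8.
From p8 via λ: add p13.
From p13 via λ: add p9.
No new states can be added; the closed set is {p4, p6, p7, p8, p9, p12, p13}.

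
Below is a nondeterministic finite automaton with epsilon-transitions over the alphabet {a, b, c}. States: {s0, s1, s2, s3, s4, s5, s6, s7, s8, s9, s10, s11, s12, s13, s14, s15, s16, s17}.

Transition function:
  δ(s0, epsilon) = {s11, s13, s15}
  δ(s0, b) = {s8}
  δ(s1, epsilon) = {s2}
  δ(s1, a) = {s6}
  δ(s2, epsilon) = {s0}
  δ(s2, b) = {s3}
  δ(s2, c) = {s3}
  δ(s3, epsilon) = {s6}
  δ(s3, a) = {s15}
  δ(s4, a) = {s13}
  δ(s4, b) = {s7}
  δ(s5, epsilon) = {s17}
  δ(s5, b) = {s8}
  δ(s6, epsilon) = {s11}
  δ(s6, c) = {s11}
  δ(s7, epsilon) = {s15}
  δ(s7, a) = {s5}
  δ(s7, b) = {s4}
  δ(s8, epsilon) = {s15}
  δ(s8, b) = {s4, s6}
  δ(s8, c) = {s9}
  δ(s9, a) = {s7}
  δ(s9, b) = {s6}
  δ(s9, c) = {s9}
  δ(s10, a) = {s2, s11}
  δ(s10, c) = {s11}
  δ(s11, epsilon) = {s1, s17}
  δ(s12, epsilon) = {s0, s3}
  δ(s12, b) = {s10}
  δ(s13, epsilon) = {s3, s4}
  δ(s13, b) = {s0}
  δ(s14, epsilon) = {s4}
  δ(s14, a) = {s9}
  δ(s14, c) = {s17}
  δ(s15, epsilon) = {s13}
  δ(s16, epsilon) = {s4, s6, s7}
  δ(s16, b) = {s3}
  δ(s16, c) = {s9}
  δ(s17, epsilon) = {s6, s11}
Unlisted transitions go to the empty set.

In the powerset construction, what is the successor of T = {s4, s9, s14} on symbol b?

{s0, s1, s2, s3, s4, s6, s7, s11, s13, s15, s17}

s4 on b → {s7}.
s9 on b → {s6}.
No b-transition from s14.
Union after reading b: {s6, s7}.
Now take the epsilon-closure:
From s6 via epsilon: add s11.
From s7 via epsilon: add s15.
From s11 via epsilon: add s1, s17.
From s15 via epsilon: add s13.
From s1 via epsilon: add s2.
From s13 via epsilon: add s3, s4.
From s2 via epsilon: add s0.
No new states can be added; the closed set is {s0, s1, s2, s3, s4, s6, s7, s11, s13, s15, s17}.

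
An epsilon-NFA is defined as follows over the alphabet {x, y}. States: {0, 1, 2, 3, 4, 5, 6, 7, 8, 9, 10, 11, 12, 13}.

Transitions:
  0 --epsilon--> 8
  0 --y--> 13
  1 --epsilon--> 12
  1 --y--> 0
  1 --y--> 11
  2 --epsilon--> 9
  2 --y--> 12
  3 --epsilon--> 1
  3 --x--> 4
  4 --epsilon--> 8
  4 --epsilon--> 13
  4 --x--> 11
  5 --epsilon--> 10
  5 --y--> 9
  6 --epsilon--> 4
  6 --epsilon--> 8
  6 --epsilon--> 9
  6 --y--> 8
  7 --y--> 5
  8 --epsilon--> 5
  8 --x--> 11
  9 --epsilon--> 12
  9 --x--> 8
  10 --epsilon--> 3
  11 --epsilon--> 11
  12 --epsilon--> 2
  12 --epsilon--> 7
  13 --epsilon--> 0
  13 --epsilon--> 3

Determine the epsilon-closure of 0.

Start with {0}.
From 0 via epsilon: add 8.
From 8 via epsilon: add 5.
From 5 via epsilon: add 10.
From 10 via epsilon: add 3.
From 3 via epsilon: add 1.
From 1 via epsilon: add 12.
From 12 via epsilon: add 2, 7.
From 2 via epsilon: add 9.
No new states can be added; the closed set is {0, 1, 2, 3, 5, 7, 8, 9, 10, 12}.

{0, 1, 2, 3, 5, 7, 8, 9, 10, 12}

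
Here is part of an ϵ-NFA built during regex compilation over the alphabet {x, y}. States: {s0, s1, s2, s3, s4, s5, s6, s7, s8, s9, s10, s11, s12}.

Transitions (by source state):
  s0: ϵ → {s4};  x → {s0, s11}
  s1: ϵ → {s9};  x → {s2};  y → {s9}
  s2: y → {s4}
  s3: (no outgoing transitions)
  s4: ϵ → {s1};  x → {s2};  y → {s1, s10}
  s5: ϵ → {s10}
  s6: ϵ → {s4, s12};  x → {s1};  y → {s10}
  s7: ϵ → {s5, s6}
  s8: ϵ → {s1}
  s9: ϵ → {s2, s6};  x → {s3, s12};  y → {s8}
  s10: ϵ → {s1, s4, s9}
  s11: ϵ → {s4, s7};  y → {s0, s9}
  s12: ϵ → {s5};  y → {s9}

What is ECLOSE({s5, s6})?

{s1, s2, s4, s5, s6, s9, s10, s12}

Start with {s5, s6}.
From s5 via ϵ: add s10.
From s6 via ϵ: add s4, s12.
From s4 via ϵ: add s1.
From s10 via ϵ: add s9.
From s9 via ϵ: add s2.
No new states can be added; the closed set is {s1, s2, s4, s5, s6, s9, s10, s12}.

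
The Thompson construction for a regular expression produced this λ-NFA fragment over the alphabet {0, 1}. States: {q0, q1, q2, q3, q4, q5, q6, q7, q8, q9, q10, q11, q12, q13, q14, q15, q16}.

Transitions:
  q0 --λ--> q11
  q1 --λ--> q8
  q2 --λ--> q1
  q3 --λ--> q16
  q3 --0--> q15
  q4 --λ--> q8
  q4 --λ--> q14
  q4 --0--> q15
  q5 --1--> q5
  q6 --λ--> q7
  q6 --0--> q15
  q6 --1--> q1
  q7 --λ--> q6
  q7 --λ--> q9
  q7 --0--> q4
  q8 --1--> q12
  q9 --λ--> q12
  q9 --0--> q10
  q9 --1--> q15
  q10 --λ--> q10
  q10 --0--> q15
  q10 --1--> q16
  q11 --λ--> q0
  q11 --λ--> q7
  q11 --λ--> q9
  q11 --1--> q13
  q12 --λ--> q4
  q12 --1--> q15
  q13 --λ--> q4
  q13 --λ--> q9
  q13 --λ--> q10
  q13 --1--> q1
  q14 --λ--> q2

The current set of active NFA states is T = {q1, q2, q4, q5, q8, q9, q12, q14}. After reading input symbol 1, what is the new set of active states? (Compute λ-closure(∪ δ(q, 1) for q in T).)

{q1, q2, q4, q5, q8, q12, q14, q15}

q5 on 1 → {q5}.
q8 on 1 → {q12}.
q9 on 1 → {q15}.
q12 on 1 → {q15}.
No 1-transition from q1, q2, q4, q14.
Union after reading 1: {q5, q12, q15}.
Now take the λ-closure:
From q12 via λ: add q4.
From q4 via λ: add q8, q14.
From q14 via λ: add q2.
From q2 via λ: add q1.
No new states can be added; the closed set is {q1, q2, q4, q5, q8, q12, q14, q15}.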